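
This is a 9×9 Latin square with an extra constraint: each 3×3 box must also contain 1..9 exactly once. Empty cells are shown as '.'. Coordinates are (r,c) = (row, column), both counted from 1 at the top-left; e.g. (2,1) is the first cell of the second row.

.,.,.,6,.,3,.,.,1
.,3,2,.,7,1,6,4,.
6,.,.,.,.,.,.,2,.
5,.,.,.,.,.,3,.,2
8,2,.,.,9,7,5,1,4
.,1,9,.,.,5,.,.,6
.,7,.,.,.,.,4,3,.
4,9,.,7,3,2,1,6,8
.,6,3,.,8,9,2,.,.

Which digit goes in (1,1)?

(2,1) = 9 (sole candidate).
(2,9) = 5 (sole candidate).
(4,2) = 4 (sole candidate).
(5,3) = 6 (sole candidate).
(5,4) = 3 (sole candidate).
(7,6) = 6 (sole candidate).
(7,9) = 9 (sole candidate).
(8,3) = 5 (sole candidate).
(9,1) = 1 (sole candidate).
(9,9) = 7 (sole candidate).
(1,1) = 7: row 1 has {1,3,6}; col 1 has {1,4,5,6,8,9}; box has {2,3,6,9} → only 7 remains.

7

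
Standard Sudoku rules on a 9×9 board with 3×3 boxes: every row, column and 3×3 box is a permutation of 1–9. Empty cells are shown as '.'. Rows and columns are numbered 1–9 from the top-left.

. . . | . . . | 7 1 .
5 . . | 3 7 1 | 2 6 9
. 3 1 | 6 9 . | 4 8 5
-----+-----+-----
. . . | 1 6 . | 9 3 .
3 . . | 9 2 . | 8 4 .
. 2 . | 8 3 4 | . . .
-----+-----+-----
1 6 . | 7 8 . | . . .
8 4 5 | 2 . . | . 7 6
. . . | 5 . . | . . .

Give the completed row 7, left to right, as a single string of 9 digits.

R1C4 = 4 (sole candidate).
R1C5 = 5 (sole candidate).
R1C9 = 3 (sole candidate).
R2C2 = 8 (sole candidate).
R2C3 = 4 (sole candidate).
R3C6 = 2 (sole candidate).
R6C8 = 5 (sole candidate).
R8C5 = 1 (sole candidate).
R8C7 = 3 (sole candidate).
R9C5 = 4 (sole candidate).
R9C7 = 1 (sole candidate).
R1C2 = 9 (sole candidate).
R1C6 = 8 (sole candidate).
R3C1 = 7 (sole candidate).
R4C1 = 4 (sole candidate).
R6C7 = 6 (sole candidate).
R7C7 = 5: row 7 has {1,6,7,8}; col 7 has {1,2,3,4,6,7,8,9}; box has {1,3,6,7} → only 5 remains.
R8C6 = 9 (sole candidate).
R9C2 = 7 (sole candidate).
R4C2 = 5 (sole candidate).
R4C6 = 7 (sole candidate).
R4C9 = 2 (sole candidate).
R5C2 = 1 (sole candidate).
R5C6 = 5 (sole candidate).
R5C9 = 7 (sole candidate).
R6C1 = 9 (sole candidate).
R6C3 = 7 (sole candidate).
R6C9 = 1 (sole candidate).
R7C6 = 3: row 7 has {1,5,6,7,8}; col 6 has {1,2,4,5,7,8,9}; box has {1,2,4,5,7,8,9} → only 3 remains.
R7C9 = 4: row 7 has {1,3,5,6,7,8}; col 9 has {1,2,3,5,6,7,9}; box has {1,3,5,6,7} → only 4 remains.
R9C1 = 2 (sole candidate).
R9C6 = 6 (sole candidate).
R9C8 = 9 (sole candidate).
R9C9 = 8 (sole candidate).
R1C1 = 6 (sole candidate).
R1C3 = 2 (sole candidate).
R4C3 = 8 (sole candidate).
R5C3 = 6 (sole candidate).
R7C3 = 9: row 7 has {1,3,4,5,6,7,8}; col 3 has {1,2,4,5,6,7,8}; box has {1,2,4,5,6,7,8} → only 9 remains.
R7C8 = 2: row 7 has {1,3,4,5,6,7,8,9}; col 8 has {1,3,4,5,6,7,8,9}; box has {1,3,4,5,6,7,8,9} → only 2 remains.

169783524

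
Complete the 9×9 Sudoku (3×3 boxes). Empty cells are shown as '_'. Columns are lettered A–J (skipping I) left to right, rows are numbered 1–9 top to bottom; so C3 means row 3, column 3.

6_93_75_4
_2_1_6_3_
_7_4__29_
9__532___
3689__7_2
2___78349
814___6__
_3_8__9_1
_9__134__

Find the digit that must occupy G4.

B1 = 8 (sole candidate).
E1 = 2 (sole candidate).
H1 = 1 (sole candidate).
C2 = 5 (sole candidate).
G2 = 8 (sole candidate).
J2 = 7 (sole candidate).
A3 = 1 (sole candidate).
C3 = 3 (sole candidate).
F3 = 5 (sole candidate).
J3 = 6 (sole candidate).
B4 = 4 (sole candidate).
G4 = 1: row 4 has {2,3,4,5,9}; col 7 has {2,3,4,5,6,7,8,9}; box has {2,3,4,7,9} → only 1 remains.

1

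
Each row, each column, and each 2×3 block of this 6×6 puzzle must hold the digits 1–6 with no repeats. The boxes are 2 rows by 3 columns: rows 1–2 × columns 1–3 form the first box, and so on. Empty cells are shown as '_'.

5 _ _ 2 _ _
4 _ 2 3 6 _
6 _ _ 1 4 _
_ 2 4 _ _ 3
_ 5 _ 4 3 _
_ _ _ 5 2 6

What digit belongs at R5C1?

2

R1C5 = 1: row 1 has {2,5}; col 5 has {2,3,4,6}; box has {2,3,6} → only 1 remains.
R1C6 = 4: row 1 has {1,2,5}; col 6 has {3,6}; box has {1,2,3,6} → only 4 remains.
R2C2 = 1: row 2 has {2,3,4,6}; col 2 has {2,5}; box has {2,4,5} → only 1 remains.
R2C6 = 5: row 2 has {1,2,3,4,6}; col 6 has {3,4,6}; box has {1,2,3,4,6} → only 5 remains.
R3C2 = 3: row 3 has {1,4,6}; col 2 has {1,2,5}; box has {2,4,6} → only 3 remains.
R3C3 = 5: row 3 has {1,3,4,6}; col 3 has {2,4}; box has {2,3,4,6} → only 5 remains.
R3C6 = 2: row 3 has {1,3,4,5,6}; col 6 has {3,4,5,6}; box has {1,3,4} → only 2 remains.
R4C1 = 1: row 4 has {2,3,4}; col 1 has {4,5,6}; box has {2,3,4,5,6} → only 1 remains.
R4C4 = 6: row 4 has {1,2,3,4}; col 4 has {1,2,3,4,5}; box has {1,2,3,4} → only 6 remains.
R4C5 = 5: row 4 has {1,2,3,4,6}; col 5 has {1,2,3,4,6}; box has {1,2,3,4,6} → only 5 remains.
R5C1 = 2: row 5 has {3,4,5}; col 1 has {1,4,5,6}; box has {5} → only 2 remains.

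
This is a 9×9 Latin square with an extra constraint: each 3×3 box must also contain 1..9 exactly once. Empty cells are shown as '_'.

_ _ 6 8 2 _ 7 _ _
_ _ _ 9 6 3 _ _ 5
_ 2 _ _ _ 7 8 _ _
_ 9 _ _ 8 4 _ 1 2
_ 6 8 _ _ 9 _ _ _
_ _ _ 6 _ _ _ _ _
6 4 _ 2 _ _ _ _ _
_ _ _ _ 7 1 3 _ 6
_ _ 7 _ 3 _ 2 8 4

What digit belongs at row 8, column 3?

2

row 1, column 6 = 5: row 1 has {2,6,7,8}; col 6 has {1,3,4,7,9}; box has {2,3,6,7,8,9} → only 5 remains.
row 6, column 6 = 2: row 6 has {6}; col 6 has {1,3,4,5,7,9}; box has {4,6,8,9} → only 2 remains.
row 7, column 6 = 8: row 7 has {2,4,6}; col 6 has {1,2,3,4,5,7,9}; box has {1,2,3,7} → only 8 remains.
row 9, column 4 = 5: row 9 has {2,3,4,7,8}; col 4 has {2,6,8,9}; box has {1,2,3,7,8} → only 5 remains.
row 9, column 6 = 6: row 9 has {2,3,4,5,7,8}; col 6 has {1,2,3,4,5,7,8,9}; box has {1,2,3,5,7,8} → only 6 remains.
row 7, column 5 = 9: row 7 has {2,4,6,8}; col 5 has {2,3,6,7,8}; box has {1,2,3,5,6,7,8} → only 9 remains.
row 8, column 4 = 4: row 8 has {1,3,6,7}; col 4 has {2,5,6,8,9}; box has {1,2,3,5,6,7,8,9} → only 4 remains.
row 9, column 2 = 1: row 9 has {2,3,4,5,6,7,8}; col 2 has {2,4,6,9}; box has {4,6,7} → only 1 remains.
row 1, column 2 = 3: row 1 has {2,5,6,7,8}; col 2 has {1,2,4,6,9}; box has {2,6} → only 3 remains.
row 3, column 4 = 1: row 3 has {2,7,8}; col 4 has {2,4,5,6,8,9}; box has {2,3,5,6,7,8,9} → only 1 remains.
row 3, column 5 = 4: row 3 has {1,2,7,8}; col 5 has {2,3,6,7,8,9}; box has {1,2,3,5,6,7,8,9} → only 4 remains.
row 9, column 1 = 9: row 9 has {1,2,3,4,5,6,7,8}; col 1 has {6}; box has {1,4,6,7} → only 9 remains.
row 3, column 1 = 5: row 3 has {1,2,4,7,8}; col 1 has {6,9}; box has {2,3,6} → only 5 remains.
row 3, column 3 = 9: row 3 has {1,2,4,5,7,8}; col 3 has {6,7,8}; box has {2,3,5,6} → only 9 remains.
row 3, column 9 = 3: row 3 has {1,2,4,5,7,8,9}; col 9 has {2,4,5,6}; box has {5,7,8} → only 3 remains.
row 5, column 9 = 7: row 5 has {6,8,9}; col 9 has {2,3,4,5,6}; box has {1,2} → only 7 remains.
row 7, column 9 = 1: row 7 has {2,4,6,8,9}; col 9 has {2,3,4,5,6,7}; box has {2,3,4,6,8} → only 1 remains.
row 1, column 9 = 9: row 1 has {2,3,5,6,7,8}; col 9 has {1,2,3,4,5,6,7}; box has {3,5,7,8} → only 9 remains.
row 3, column 8 = 6: row 3 has {1,2,3,4,5,7,8,9}; col 8 has {1,8}; box has {3,5,7,8,9} → only 6 remains.
row 5, column 4 = 3: row 5 has {6,7,8,9}; col 4 has {1,2,4,5,6,8,9}; box has {2,4,6,8,9} → only 3 remains.
row 6, column 9 = 8: row 6 has {2,6}; col 9 has {1,2,3,4,5,6,7,9}; box has {1,2,7} → only 8 remains.
row 7, column 7 = 5: row 7 has {1,2,4,6,8,9}; col 7 has {2,3,7,8}; box has {1,2,3,4,6,8} → only 5 remains.
row 7, column 8 = 7: row 7 has {1,2,4,5,6,8,9}; col 8 has {1,6,8}; box has {1,2,3,4,5,6,8} → only 7 remains.
row 8, column 8 = 9: row 8 has {1,3,4,6,7}; col 8 has {1,6,7,8}; box has {1,2,3,4,5,6,7,8} → only 9 remains.
row 1, column 8 = 4: row 1 has {2,3,5,6,7,8,9}; col 8 has {1,6,7,8,9}; box has {3,5,6,7,8,9} → only 4 remains.
row 2, column 7 = 1: row 2 has {3,5,6,9}; col 7 has {2,3,5,7,8}; box has {3,4,5,6,7,8,9} → only 1 remains.
row 2, column 8 = 2: row 2 has {1,3,5,6,9}; col 8 has {1,4,6,7,8,9}; box has {1,3,4,5,6,7,8,9} → only 2 remains.
row 4, column 4 = 7: row 4 has {1,2,4,8,9}; col 4 has {1,2,3,4,5,6,8,9}; box has {2,3,4,6,8,9} → only 7 remains.
row 4, column 7 = 6: row 4 has {1,2,4,7,8,9}; col 7 has {1,2,3,5,7,8}; box has {1,2,7,8} → only 6 remains.
row 5, column 7 = 4: row 5 has {3,6,7,8,9}; col 7 has {1,2,3,5,6,7,8}; box has {1,2,6,7,8} → only 4 remains.
row 5, column 8 = 5: row 5 has {3,4,6,7,8,9}; col 8 has {1,2,4,6,7,8,9}; box has {1,2,4,6,7,8} → only 5 remains.
row 6, column 7 = 9: row 6 has {2,6,8}; col 7 has {1,2,3,4,5,6,7,8}; box has {1,2,4,5,6,7,8} → only 9 remains.
row 6, column 8 = 3: row 6 has {2,6,8,9}; col 8 has {1,2,4,5,6,7,8,9}; box has {1,2,4,5,6,7,8,9} → only 3 remains.
row 7, column 3 = 3: row 7 has {1,2,4,5,6,7,8,9}; col 3 has {6,7,8,9}; box has {1,4,6,7,9} → only 3 remains.
row 1, column 1 = 1: row 1 has {2,3,4,5,6,7,8,9}; col 1 has {5,6,9}; box has {2,3,5,6,9} → only 1 remains.
row 2, column 3 = 4: row 2 has {1,2,3,5,6,9}; col 3 has {3,6,7,8,9}; box has {1,2,3,5,6,9} → only 4 remains.
row 4, column 1 = 3: row 4 has {1,2,4,6,7,8,9}; col 1 has {1,5,6,9}; box has {6,8,9} → only 3 remains.
row 4, column 3 = 5: row 4 has {1,2,3,4,6,7,8,9}; col 3 has {3,4,6,7,8,9}; box has {3,6,8,9} → only 5 remains.
row 5, column 1 = 2: row 5 has {3,4,5,6,7,8,9}; col 1 has {1,3,5,6,9}; box has {3,5,6,8,9} → only 2 remains.
row 5, column 5 = 1: row 5 has {2,3,4,5,6,7,8,9}; col 5 has {2,3,4,6,7,8,9}; box has {2,3,4,6,7,8,9} → only 1 remains.
row 6, column 2 = 7: row 6 has {2,3,6,8,9}; col 2 has {1,2,3,4,6,9}; box has {2,3,5,6,8,9} → only 7 remains.
row 6, column 3 = 1: row 6 has {2,3,6,7,8,9}; col 3 has {3,4,5,6,7,8,9}; box has {2,3,5,6,7,8,9} → only 1 remains.
row 6, column 5 = 5: row 6 has {1,2,3,6,7,8,9}; col 5 has {1,2,3,4,6,7,8,9}; box has {1,2,3,4,6,7,8,9} → only 5 remains.
row 8, column 1 = 8: row 8 has {1,3,4,6,7,9}; col 1 has {1,2,3,5,6,9}; box has {1,3,4,6,7,9} → only 8 remains.
row 8, column 2 = 5: row 8 has {1,3,4,6,7,8,9}; col 2 has {1,2,3,4,6,7,9}; box has {1,3,4,6,7,8,9} → only 5 remains.
row 8, column 3 = 2: row 8 has {1,3,4,5,6,7,8,9}; col 3 has {1,3,4,5,6,7,8,9}; box has {1,3,4,5,6,7,8,9} → only 2 remains.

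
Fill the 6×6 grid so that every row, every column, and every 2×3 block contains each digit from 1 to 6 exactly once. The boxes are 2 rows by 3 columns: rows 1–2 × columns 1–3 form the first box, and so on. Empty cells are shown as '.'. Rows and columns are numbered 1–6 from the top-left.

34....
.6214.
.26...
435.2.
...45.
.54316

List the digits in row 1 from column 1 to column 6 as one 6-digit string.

row 1, column 3 = 1: row 1 has {3,4}; col 3 has {2,4,5,6}; box has {2,3,4,6} → only 1 remains.
row 1, column 5 = 6: row 1 has {1,3,4}; col 5 has {1,2,4,5}; box has {1,4} → only 6 remains.
row 2, column 1 = 5: row 2 has {1,2,4,6}; col 1 has {3,4}; box has {1,2,3,4,6} → only 5 remains.
row 2, column 6 = 3: row 2 has {1,2,4,5,6}; col 6 has {6}; box has {1,4,6} → only 3 remains.
row 3, column 1 = 1: row 3 has {2,6}; col 1 has {3,4,5}; box has {2,3,4,5,6} → only 1 remains.
row 3, column 4 = 5: row 3 has {1,2,6}; col 4 has {1,3,4}; box has {2} → only 5 remains.
row 3, column 5 = 3: row 3 has {1,2,5,6}; col 5 has {1,2,4,5,6}; box has {2,5} → only 3 remains.
row 3, column 6 = 4: row 3 has {1,2,3,5,6}; col 6 has {3,6}; box has {2,3,5} → only 4 remains.
row 4, column 4 = 6: row 4 has {2,3,4,5}; col 4 has {1,3,4,5}; box has {2,3,4,5} → only 6 remains.
row 4, column 6 = 1: row 4 has {2,3,4,5,6}; col 6 has {3,4,6}; box has {2,3,4,5,6} → only 1 remains.
row 5, column 2 = 1: row 5 has {4,5}; col 2 has {2,3,4,5,6}; box has {4,5} → only 1 remains.
row 5, column 3 = 3: row 5 has {1,4,5}; col 3 has {1,2,4,5,6}; box has {1,4,5} → only 3 remains.
row 5, column 6 = 2: row 5 has {1,3,4,5}; col 6 has {1,3,4,6}; box has {1,3,4,5,6} → only 2 remains.
row 6, column 1 = 2: row 6 has {1,3,4,5,6}; col 1 has {1,3,4,5}; box has {1,3,4,5} → only 2 remains.
row 1, column 4 = 2: row 1 has {1,3,4,6}; col 4 has {1,3,4,5,6}; box has {1,3,4,6} → only 2 remains.
row 1, column 6 = 5: row 1 has {1,2,3,4,6}; col 6 has {1,2,3,4,6}; box has {1,2,3,4,6} → only 5 remains.

341265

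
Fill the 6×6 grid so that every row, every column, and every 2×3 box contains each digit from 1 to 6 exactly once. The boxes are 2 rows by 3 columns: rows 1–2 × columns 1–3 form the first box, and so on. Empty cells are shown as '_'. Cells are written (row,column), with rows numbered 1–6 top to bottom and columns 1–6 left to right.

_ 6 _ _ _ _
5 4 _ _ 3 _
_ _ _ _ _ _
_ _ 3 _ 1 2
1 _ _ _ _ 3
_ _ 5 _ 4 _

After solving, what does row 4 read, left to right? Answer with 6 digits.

453612

(4,2) = 5: row 4 has {1,2,3}; col 2 has {4,6}; box has {3} → only 5 remains.
(5,2) = 2: row 5 has {1,3}; col 2 has {4,5,6}; box has {1,5} → only 2 remains.
(6,2) = 3: row 6 has {4,5}; col 2 has {2,4,5,6}; box has {1,2,5} → only 3 remains.
(3,2) = 1: row 3 has {}; col 2 has {2,3,4,5,6}; box has {3,5} → only 1 remains.
(6,1) = 6: row 6 has {3,4,5}; col 1 has {1,5}; box has {1,2,3,5} → only 6 remains.
(6,6) = 1: row 6 has {3,4,5,6}; col 6 has {2,3}; box has {3,4} → only 1 remains.
(2,6) = 6: row 2 has {3,4,5}; col 6 has {1,2,3}; box has {3} → only 6 remains.
(4,1) = 4: row 4 has {1,2,3,5}; col 1 has {1,5,6}; box has {1,3,5} → only 4 remains.
(4,4) = 6: row 4 has {1,2,3,4,5}; col 4 has {}; box has {1,2} → only 6 remains.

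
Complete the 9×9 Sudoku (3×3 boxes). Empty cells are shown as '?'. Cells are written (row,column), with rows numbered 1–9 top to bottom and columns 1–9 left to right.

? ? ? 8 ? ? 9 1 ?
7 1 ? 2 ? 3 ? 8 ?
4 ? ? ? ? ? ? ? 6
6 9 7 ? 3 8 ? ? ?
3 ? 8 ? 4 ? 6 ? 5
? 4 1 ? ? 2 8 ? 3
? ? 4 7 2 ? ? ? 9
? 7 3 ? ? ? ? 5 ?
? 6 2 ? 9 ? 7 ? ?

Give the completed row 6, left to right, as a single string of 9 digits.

541672893

(2,9) = 4: row 2 has {1,2,3,7,8}; col 9 has {3,5,6,9}; box has {1,6,8,9} → only 4 remains.
(5,2) = 2: row 5 has {3,4,5,6,8}; col 2 has {1,4,6,7,9}; box has {1,3,4,6,7,8,9} → only 2 remains.
(6,1) = 5: row 6 has {1,2,3,4,8}; col 1 has {3,4,6,7}; box has {1,2,3,4,6,7,8,9} → only 5 remains.
(1,1) = 2: row 1 has {1,8,9}; col 1 has {3,4,5,6,7}; box has {1,4,7} → only 2 remains.
(1,9) = 7: row 1 has {1,2,8,9}; col 9 has {3,4,5,6,9}; box has {1,4,6,8,9} → only 7 remains.
(2,7) = 5: row 2 has {1,2,3,4,7,8}; col 7 has {6,7,8,9}; box has {1,4,6,7,8,9} → only 5 remains.
(2,5) = 6: row 2 has {1,2,3,4,5,7,8}; col 5 has {2,3,4,9}; box has {2,3,8} → only 6 remains.
(6,5) = 7: row 6 has {1,2,3,4,5,8}; col 5 has {2,3,4,6,9}; box has {2,3,4,8} → only 7 remains.
(6,8) = 9: row 6 has {1,2,3,4,5,7,8}; col 8 has {1,5,8}; box has {3,5,6,8} → only 9 remains.
(1,5) = 5: row 1 has {1,2,7,8,9}; col 5 has {2,3,4,6,7,9}; box has {2,3,6,8} → only 5 remains.
(1,6) = 4: row 1 has {1,2,5,7,8,9}; col 6 has {2,3,8}; box has {2,3,5,6,8} → only 4 remains.
(2,3) = 9: row 2 has {1,2,3,4,5,6,7,8}; col 3 has {1,2,3,4,7,8}; box has {1,2,4,7} → only 9 remains.
(3,3) = 5: row 3 has {4,6}; col 3 has {1,2,3,4,7,8,9}; box has {1,2,4,7,9} → only 5 remains.
(3,5) = 1: row 3 has {4,5,6}; col 5 has {2,3,4,5,6,7,9}; box has {2,3,4,5,6,8} → only 1 remains.
(5,8) = 7: row 5 has {2,3,4,5,6,8}; col 8 has {1,5,8,9}; box has {3,5,6,8,9} → only 7 remains.
(6,4) = 6: row 6 has {1,2,3,4,5,7,8,9}; col 4 has {2,7,8}; box has {2,3,4,7,8} → only 6 remains.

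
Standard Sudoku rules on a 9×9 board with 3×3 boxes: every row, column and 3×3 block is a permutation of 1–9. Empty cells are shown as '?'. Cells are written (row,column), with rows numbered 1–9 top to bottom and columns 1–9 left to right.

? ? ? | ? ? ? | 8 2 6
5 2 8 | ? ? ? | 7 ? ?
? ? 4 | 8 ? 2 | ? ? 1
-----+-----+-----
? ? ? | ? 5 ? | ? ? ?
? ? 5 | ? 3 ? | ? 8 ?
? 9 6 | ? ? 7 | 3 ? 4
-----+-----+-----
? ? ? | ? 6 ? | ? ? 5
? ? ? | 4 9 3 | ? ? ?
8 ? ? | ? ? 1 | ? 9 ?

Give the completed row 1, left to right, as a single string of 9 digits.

713945826

(3,5) = 7: row 3 has {1,2,4,8}; col 5 has {3,5,6,9}; box has {2,8} → only 7 remains.
(7,6) = 8: row 7 has {5,6}; col 6 has {1,2,3,7}; box has {1,3,4,6,9} → only 8 remains.
(9,5) = 2: row 9 has {1,8,9}; col 5 has {3,5,6,7,9}; box has {1,3,4,6,8,9} → only 2 remains.
(7,4) = 7: row 7 has {5,6,8}; col 4 has {4,8}; box has {1,2,3,4,6,8,9} → only 7 remains.
(9,4) = 5: row 9 has {1,2,8,9}; col 4 has {4,7,8}; box has {1,2,3,4,6,7,8,9} → only 5 remains.
(1,6) = 5: in row 1, 5 can only go here (every other open cell in that row sees a 5).
(1,5) = 4: in row 1, 4 can only go here (every other open cell in that row sees a 4).
(2,5) = 1: row 2 has {2,5,7,8}; col 5 has {2,3,4,5,6,7,9}; box has {2,4,5,7,8} → only 1 remains.
(6,5) = 8: row 6 has {3,4,6,7,9}; col 5 has {1,2,3,4,5,6,7,9}; box has {3,5,7} → only 8 remains.
(2,8) = 4: in row 2, 4 can only go here (every other open cell in that row sees a 4).
(4,2) = 8: in row 4, 8 can only go here (every other open cell in that row sees an 8).
(6,8) = 5: in row 6, 5 can only go here (every other open cell in that row sees a 5).
(3,8) = 3: row 3 has {1,2,4,7,8}; col 8 has {2,4,5,8,9}; box has {1,2,4,6,7,8} → only 3 remains.
(7,8) = 1: row 7 has {5,6,7,8}; col 8 has {2,3,4,5,8,9}; box has {5,9} → only 1 remains.
(2,9) = 9: row 2 has {1,2,4,5,7,8}; col 9 has {1,4,5,6}; box has {1,2,3,4,6,7,8} → only 9 remains.
(3,2) = 6: row 3 has {1,2,3,4,7,8}; col 2 has {2,8,9}; box has {2,4,5,8} → only 6 remains.
(3,7) = 5: row 3 has {1,2,3,4,6,7,8}; col 7 has {3,7,8}; box has {1,2,3,4,6,7,8,9} → only 5 remains.
(2,6) = 6: row 2 has {1,2,4,5,7,8,9}; col 6 has {1,2,3,5,7,8}; box has {1,2,4,5,7,8} → only 6 remains.
(3,1) = 9: row 3 has {1,2,3,4,5,6,7,8}; col 1 has {5,8}; box has {2,4,5,6,8} → only 9 remains.
(2,4) = 3: row 2 has {1,2,4,5,6,7,8,9}; col 4 has {4,5,7,8}; box has {1,2,4,5,6,7,8} → only 3 remains.
(1,4) = 9: row 1 has {2,4,5,6,8}; col 4 has {3,4,5,7,8}; box has {1,2,3,4,5,6,7,8} → only 9 remains.
(7,3) = 9: in row 7, 9 can only go here (every other open cell in that row sees a 9).
(8,2) = 5: in row 8, 5 can only go here (every other open cell in that row sees a 5).
(8,9) = 8: in row 8, 8 can only go here (every other open cell in that row sees an 8).
(9,7) = 6: in row 9, 6 can only go here (every other open cell in that row sees a 6).
(8,7) = 2: row 8 has {3,4,5,8,9}; col 7 has {3,5,6,7,8}; box has {1,5,6,8,9} → only 2 remains.
(8,8) = 7: row 8 has {2,3,4,5,8,9}; col 8 has {1,2,3,4,5,8,9}; box has {1,2,5,6,8,9} → only 7 remains.
(9,9) = 3: row 9 has {1,2,5,6,8,9}; col 9 has {1,4,5,6,8,9}; box has {1,2,5,6,7,8,9} → only 3 remains.
(4,8) = 6: row 4 has {5,8}; col 8 has {1,2,3,4,5,7,8,9}; box has {3,4,5,8} → only 6 remains.
(7,7) = 4: row 7 has {1,5,6,7,8,9}; col 7 has {2,3,5,6,7,8}; box has {1,2,3,5,6,7,8,9} → only 4 remains.
(8,3) = 1: row 8 has {2,3,4,5,7,8,9}; col 3 has {4,5,6,8,9}; box has {5,8,9} → only 1 remains.
(9,3) = 7: row 9 has {1,2,3,5,6,8,9}; col 3 has {1,4,5,6,8,9}; box has {1,5,8,9} → only 7 remains.
(1,3) = 3: row 1 has {2,4,5,6,8,9}; col 3 has {1,4,5,6,7,8,9}; box has {2,4,5,6,8,9} → only 3 remains.
(4,3) = 2: row 4 has {5,6,8}; col 3 has {1,3,4,5,6,7,8,9}; box has {5,6,8,9} → only 2 remains.
(4,4) = 1: row 4 has {2,5,6,8}; col 4 has {3,4,5,7,8,9}; box has {3,5,7,8} → only 1 remains.
(4,7) = 9: row 4 has {1,2,5,6,8}; col 7 has {2,3,4,5,6,7,8}; box has {3,4,5,6,8} → only 9 remains.
(4,9) = 7: row 4 has {1,2,5,6,8,9}; col 9 has {1,3,4,5,6,8,9}; box has {3,4,5,6,8,9} → only 7 remains.
(5,7) = 1: row 5 has {3,5,8}; col 7 has {2,3,4,5,6,7,8,9}; box has {3,4,5,6,7,8,9} → only 1 remains.
(5,9) = 2: row 5 has {1,3,5,8}; col 9 has {1,3,4,5,6,7,8,9}; box has {1,3,4,5,6,7,8,9} → only 2 remains.
(6,1) = 1: row 6 has {3,4,5,6,7,8,9}; col 1 has {5,8,9}; box has {2,5,6,8,9} → only 1 remains.
(6,4) = 2: row 6 has {1,3,4,5,6,7,8,9}; col 4 has {1,3,4,5,7,8,9}; box has {1,3,5,7,8} → only 2 remains.
(7,2) = 3: row 7 has {1,4,5,6,7,8,9}; col 2 has {2,5,6,8,9}; box has {1,5,7,8,9} → only 3 remains.
(8,1) = 6: row 8 has {1,2,3,4,5,7,8,9}; col 1 has {1,5,8,9}; box has {1,3,5,7,8,9} → only 6 remains.
(9,2) = 4: row 9 has {1,2,3,5,6,7,8,9}; col 2 has {2,3,5,6,8,9}; box has {1,3,5,6,7,8,9} → only 4 remains.
(1,1) = 7: row 1 has {2,3,4,5,6,8,9}; col 1 has {1,5,6,8,9}; box has {2,3,4,5,6,8,9} → only 7 remains.
(1,2) = 1: row 1 has {2,3,4,5,6,7,8,9}; col 2 has {2,3,4,5,6,8,9}; box has {2,3,4,5,6,7,8,9} → only 1 remains.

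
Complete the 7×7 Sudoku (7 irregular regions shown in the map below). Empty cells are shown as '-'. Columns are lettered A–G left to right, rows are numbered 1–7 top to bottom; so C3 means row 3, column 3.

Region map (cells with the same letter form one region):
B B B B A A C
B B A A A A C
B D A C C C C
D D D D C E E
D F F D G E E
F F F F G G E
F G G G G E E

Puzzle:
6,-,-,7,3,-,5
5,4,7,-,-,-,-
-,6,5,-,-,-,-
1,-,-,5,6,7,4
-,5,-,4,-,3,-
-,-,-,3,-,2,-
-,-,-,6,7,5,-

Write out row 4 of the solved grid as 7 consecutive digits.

1235674

E5 = 1: row 5 has {3,4,5}; col 5 has {3,6,7}; region has {2,6,7} → only 1 remains.
B7 = 3: row 7 has {5,6,7}; col 2 has {4,5,6}; region has {1,2,6,7} → only 3 remains.
C7 = 4: row 7 has {3,5,6,7}; col 3 has {5,7}; region has {1,2,3,6,7} → only 4 remains.
E2 = 2: row 2 has {4,5,7}; col 5 has {1,3,6,7}; region has {3,5,7} → only 2 remains.
E3 = 4: row 3 has {5,6}; col 5 has {1,2,3,6,7}; region has {5,6} → only 4 remains.
F3 = 1: row 3 has {4,5,6}; col 6 has {2,3,5,7}; region has {4,5,6} → only 1 remains.
B4 = 2: row 4 has {1,4,5,6,7}; col 2 has {3,4,5,6}; region has {1,4,5,6} → only 2 remains.
C4 = 3: row 4 has {1,2,4,5,6,7}; col 3 has {4,5,7}; region has {1,2,4,5,6} → only 3 remains.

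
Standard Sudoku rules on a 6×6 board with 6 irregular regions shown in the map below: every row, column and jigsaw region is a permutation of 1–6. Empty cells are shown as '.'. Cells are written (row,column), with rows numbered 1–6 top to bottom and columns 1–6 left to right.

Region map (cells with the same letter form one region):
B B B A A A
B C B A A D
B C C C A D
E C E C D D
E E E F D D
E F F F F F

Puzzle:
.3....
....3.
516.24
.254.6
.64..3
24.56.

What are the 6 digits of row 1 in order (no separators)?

632145

(2,2) = 5: row 2 has {3}; col 2 has {1,2,3,4,6}; region has {1,2,4,6} → only 5 remains.
(3,4) = 3: row 3 has {1,2,4,5,6}; col 4 has {4,5}; region has {1,2,4,5,6} → only 3 remains.
(4,5) = 1: row 4 has {2,4,5,6}; col 5 has {2,3,6}; region has {3,4,6} → only 1 remains.
(5,1) = 1: row 5 has {3,4,6}; col 1 has {2,5}; region has {2,4,5,6} → only 1 remains.
(5,4) = 2: row 5 has {1,3,4,6}; col 4 has {3,4,5}; region has {4,5,6} → only 2 remains.
(5,5) = 5: row 5 has {1,2,3,4,6}; col 5 has {1,2,3,6}; region has {1,3,4,6} → only 5 remains.
(6,6) = 1: row 6 has {2,4,5,6}; col 6 has {3,4,6}; region has {2,4,5,6} → only 1 remains.
(1,5) = 4: row 1 has {3}; col 5 has {1,2,3,5,6}; region has {2,3} → only 4 remains.
(1,6) = 5: row 1 has {3,4}; col 6 has {1,3,4,6}; region has {2,3,4} → only 5 remains.
(2,6) = 2: row 2 has {3,5}; col 6 has {1,3,4,5,6}; region has {1,3,4,5,6} → only 2 remains.
(4,1) = 3: row 4 has {1,2,4,5,6}; col 1 has {1,2,5}; region has {1,2,4,5,6} → only 3 remains.
(6,3) = 3: row 6 has {1,2,4,5,6}; col 3 has {4,5,6}; region has {1,2,4,5,6} → only 3 remains.
(1,1) = 6: row 1 has {3,4,5}; col 1 has {1,2,3,5}; region has {3,5} → only 6 remains.
(1,4) = 1: row 1 has {3,4,5,6}; col 4 has {2,3,4,5}; region has {2,3,4,5} → only 1 remains.
(2,1) = 4: row 2 has {2,3,5}; col 1 has {1,2,3,5,6}; region has {3,5,6} → only 4 remains.
(2,3) = 1: row 2 has {2,3,4,5}; col 3 has {3,4,5,6}; region has {3,4,5,6} → only 1 remains.
(2,4) = 6: row 2 has {1,2,3,4,5}; col 4 has {1,2,3,4,5}; region has {1,2,3,4,5} → only 6 remains.
(1,3) = 2: row 1 has {1,3,4,5,6}; col 3 has {1,3,4,5,6}; region has {1,3,4,5,6} → only 2 remains.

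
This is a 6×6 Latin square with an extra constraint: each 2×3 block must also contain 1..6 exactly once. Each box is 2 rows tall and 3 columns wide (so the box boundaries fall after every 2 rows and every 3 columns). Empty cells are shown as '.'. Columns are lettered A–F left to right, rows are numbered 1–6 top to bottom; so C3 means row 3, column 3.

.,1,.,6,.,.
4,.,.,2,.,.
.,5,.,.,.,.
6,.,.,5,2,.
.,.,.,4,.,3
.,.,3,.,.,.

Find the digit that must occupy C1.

D6 = 1: row 6 has {3}; col 4 has {2,4,5,6}; box has {3,4} → only 1 remains.
D3 = 3: row 3 has {5}; col 4 has {1,2,4,5,6}; box has {2,5} → only 3 remains.
B4 = 3: in row 4, 3 can only go here (every other open cell in that row sees a 3).
B2 = 6: row 2 has {2,4}; col 2 has {1,3,5}; box has {1,4} → only 6 remains.
C2 = 5: row 2 has {2,4,6}; col 3 has {3}; box has {1,4,6} → only 5 remains.
F2 = 1: row 2 has {2,4,5,6}; col 6 has {3}; box has {2,6} → only 1 remains.
F4 = 4: row 4 has {2,3,5,6}; col 6 has {1,3}; box has {2,3,5} → only 4 remains.
B5 = 2: row 5 has {3,4}; col 2 has {1,3,5,6}; box has {3} → only 2 remains.
A6 = 5: row 6 has {1,3}; col 1 has {4,6}; box has {2,3} → only 5 remains.
B6 = 4: row 6 has {1,3,5}; col 2 has {1,2,3,5,6}; box has {2,3,5} → only 4 remains.
E6 = 6: row 6 has {1,3,4,5}; col 5 has {2}; box has {1,3,4} → only 6 remains.
F6 = 2: row 6 has {1,3,4,5,6}; col 6 has {1,3,4}; box has {1,3,4,6} → only 2 remains.
C1 = 2: row 1 has {1,6}; col 3 has {3,5}; box has {1,4,5,6} → only 2 remains.

2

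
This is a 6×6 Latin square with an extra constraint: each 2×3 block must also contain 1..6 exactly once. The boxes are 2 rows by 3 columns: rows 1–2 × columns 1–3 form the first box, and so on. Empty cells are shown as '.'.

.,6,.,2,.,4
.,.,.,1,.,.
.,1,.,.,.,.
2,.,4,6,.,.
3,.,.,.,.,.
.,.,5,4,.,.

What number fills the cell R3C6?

2

R5C4 = 5 (sole candidate).
R6C2 = 2 (sole candidate).
R3C4 = 3 (sole candidate).
R5C2 = 4 (sole candidate).
R3C3 = 6 (sole candidate).
R5C3 = 1 (sole candidate).
R6C1 = 6 (sole candidate).
R1C3 = 3 (sole candidate).
R1C5 = 5 (sole candidate).
R2C2 = 5 (sole candidate).
R2C3 = 2 (sole candidate).
R3C1 = 5 (sole candidate).
R3C6 = 2: row 3 has {1,3,5,6}; col 6 has {4}; box has {3,6} → only 2 remains.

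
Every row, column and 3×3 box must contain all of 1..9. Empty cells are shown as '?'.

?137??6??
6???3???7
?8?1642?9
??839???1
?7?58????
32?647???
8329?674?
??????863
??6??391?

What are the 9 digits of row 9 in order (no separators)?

r4c6 = 2: row 4 has {1,3,8,9}; col 6 has {3,4,6,7}; box has {3,4,5,6,7,8,9} → only 2 remains.
r5c6 = 1: row 5 has {5,7,8}; col 6 has {2,3,4,6,7}; box has {2,3,4,5,6,7,8,9} → only 1 remains.
r6c7 = 5: row 6 has {2,3,4,6,7}; col 7 has {2,6,7,8,9}; box has {1} → only 5 remains.
r6c9 = 8: row 6 has {2,3,4,5,6,7}; col 9 has {1,3,7,9}; box has {1,5} → only 8 remains.
r7c9 = 5: row 7 has {2,3,4,6,7,8,9}; col 9 has {1,3,7,8,9}; box has {1,3,4,6,7,8,9} → only 5 remains.
r8c6 = 5: row 8 has {3,6,8}; col 6 has {1,2,3,4,6,7}; box has {3,6,9} → only 5 remains.
r9c9 = 2: row 9 has {1,3,6,9}; col 9 has {1,3,5,7,8,9}; box has {1,3,4,5,6,7,8,9} → only 2 remains.
r1c9 = 4: row 1 has {1,3,6,7}; col 9 has {1,2,3,5,7,8,9}; box has {2,6,7,9} → only 4 remains.
r2c7 = 1: row 2 has {3,6,7}; col 7 has {2,5,6,7,8,9}; box has {2,4,6,7,9} → only 1 remains.
r4c7 = 4: row 4 has {1,2,3,8,9}; col 7 has {1,2,5,6,7,8,9}; box has {1,5,8} → only 4 remains.
r4c8 = 7: row 4 has {1,2,3,4,8,9}; col 8 has {1,4,6}; box has {1,4,5,8} → only 7 remains.
r5c7 = 3: row 5 has {1,5,7,8}; col 7 has {1,2,4,5,6,7,8,9}; box has {1,4,5,7,8} → only 3 remains.
r5c9 = 6: row 5 has {1,3,5,7,8}; col 9 has {1,2,3,4,5,7,8,9}; box has {1,3,4,5,7,8} → only 6 remains.
r6c8 = 9: row 6 has {2,3,4,5,6,7,8}; col 8 has {1,4,6,7}; box has {1,3,4,5,6,7,8} → only 9 remains.
r7c5 = 1: row 7 has {2,3,4,5,6,7,8,9}; col 5 has {3,4,6,8,9}; box has {3,5,6,9} → only 1 remains.
r9c5 = 7: row 9 has {1,2,3,6,9}; col 5 has {1,3,4,6,8,9}; box has {1,3,5,6,9} → only 7 remains.
r4c1 = 5: row 4 has {1,2,3,4,7,8,9}; col 1 has {3,6,8}; box has {2,3,7,8} → only 5 remains.
r4c2 = 6: row 4 has {1,2,3,4,5,7,8,9}; col 2 has {1,2,3,7,8}; box has {2,3,5,7,8} → only 6 remains.
r5c8 = 2: row 5 has {1,3,5,6,7,8}; col 8 has {1,4,6,7,9}; box has {1,3,4,5,6,7,8,9} → only 2 remains.
r6c3 = 1: row 6 has {2,3,4,5,6,7,8,9}; col 3 has {2,3,6,8}; box has {2,3,5,6,7,8} → only 1 remains.
r8c5 = 2: row 8 has {3,5,6,8}; col 5 has {1,3,4,6,7,8,9}; box has {1,3,5,6,7,9} → only 2 remains.
r9c1 = 4: row 9 has {1,2,3,6,7,9}; col 1 has {3,5,6,8}; box has {2,3,6,8} → only 4 remains.
r9c2 = 5: row 9 has {1,2,3,4,6,7,9}; col 2 has {1,2,3,6,7,8}; box has {2,3,4,6,8} → only 5 remains.
r9c4 = 8: row 9 has {1,2,3,4,5,6,7,9}; col 4 has {1,3,5,6,7,9}; box has {1,2,3,5,6,7,9} → only 8 remains.

456873912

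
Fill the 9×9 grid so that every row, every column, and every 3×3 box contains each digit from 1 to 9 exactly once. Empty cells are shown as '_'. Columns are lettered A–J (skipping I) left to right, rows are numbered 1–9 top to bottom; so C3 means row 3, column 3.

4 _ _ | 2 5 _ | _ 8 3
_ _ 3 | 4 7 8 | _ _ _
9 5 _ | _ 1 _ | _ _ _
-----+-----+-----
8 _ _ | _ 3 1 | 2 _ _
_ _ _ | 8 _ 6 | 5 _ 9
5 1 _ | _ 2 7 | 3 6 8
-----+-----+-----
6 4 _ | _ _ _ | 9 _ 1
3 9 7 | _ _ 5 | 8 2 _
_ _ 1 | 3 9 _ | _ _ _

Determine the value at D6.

9

C1 = 6: row 1 has {2,3,4,5,8}; col 3 has {1,3,7}; box has {3,4,5,9} → only 6 remains.
F1 = 9: row 1 has {2,3,4,5,6,8}; col 6 has {1,5,6,7,8}; box has {1,2,4,5,7,8} → only 9 remains.
B2 = 2: row 2 has {3,4,7,8}; col 2 has {1,4,5,9}; box has {3,4,5,6,9} → only 2 remains.
C3 = 8: row 3 has {1,5,9}; col 3 has {1,3,6,7}; box has {2,3,4,5,6,9} → only 8 remains.
D3 = 6: row 3 has {1,5,8,9}; col 4 has {2,3,4,8}; box has {1,2,4,5,7,8,9} → only 6 remains.
F3 = 3: row 3 has {1,5,6,8,9}; col 6 has {1,5,6,7,8,9}; box has {1,2,4,5,6,7,8,9} → only 3 remains.
E5 = 4: row 5 has {5,6,8,9}; col 5 has {1,2,3,5,7,9}; box has {1,2,3,6,7,8} → only 4 remains.
D6 = 9: row 6 has {1,2,3,5,6,7,8}; col 4 has {2,3,4,6,8}; box has {1,2,3,4,6,7,8} → only 9 remains.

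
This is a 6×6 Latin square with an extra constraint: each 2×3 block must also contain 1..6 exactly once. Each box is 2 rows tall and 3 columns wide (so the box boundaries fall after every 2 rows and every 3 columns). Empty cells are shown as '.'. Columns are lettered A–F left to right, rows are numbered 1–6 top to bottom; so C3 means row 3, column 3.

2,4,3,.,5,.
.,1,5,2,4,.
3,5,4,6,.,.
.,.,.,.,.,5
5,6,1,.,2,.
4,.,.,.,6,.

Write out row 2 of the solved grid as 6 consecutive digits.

D1 = 1: row 1 has {2,3,4,5}; col 4 has {2,6}; box has {2,4,5} → only 1 remains.
F1 = 6: row 1 has {1,2,3,4,5}; col 6 has {5}; box has {1,2,4,5} → only 6 remains.
A2 = 6: row 2 has {1,2,4,5}; col 1 has {2,3,4,5}; box has {1,2,3,4,5} → only 6 remains.
F2 = 3: row 2 has {1,2,4,5,6}; col 6 has {5,6}; box has {1,2,4,5,6} → only 3 remains.

615243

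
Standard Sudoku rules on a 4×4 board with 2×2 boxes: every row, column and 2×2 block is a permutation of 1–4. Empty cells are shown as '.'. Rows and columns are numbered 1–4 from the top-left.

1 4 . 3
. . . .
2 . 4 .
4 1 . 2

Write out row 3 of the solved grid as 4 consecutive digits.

2341

r1c3 = 2: row 1 has {1,3,4}; col 3 has {4}; box has {3} → only 2 remains.
r2c1 = 3: row 2 has {}; col 1 has {1,2,4}; box has {1,4} → only 3 remains.
r2c2 = 2: row 2 has {3}; col 2 has {1,4}; box has {1,3,4} → only 2 remains.
r2c3 = 1: row 2 has {2,3}; col 3 has {2,4}; box has {2,3} → only 1 remains.
r2c4 = 4: row 2 has {1,2,3}; col 4 has {2,3}; box has {1,2,3} → only 4 remains.
r3c2 = 3: row 3 has {2,4}; col 2 has {1,2,4}; box has {1,2,4} → only 3 remains.
r3c4 = 1: row 3 has {2,3,4}; col 4 has {2,3,4}; box has {2,4} → only 1 remains.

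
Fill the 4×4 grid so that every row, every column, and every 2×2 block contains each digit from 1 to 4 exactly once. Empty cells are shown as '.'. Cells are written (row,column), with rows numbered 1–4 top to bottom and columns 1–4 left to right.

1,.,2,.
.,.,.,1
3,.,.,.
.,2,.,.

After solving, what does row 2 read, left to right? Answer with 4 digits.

(4,1) = 4 (sole candidate).
(4,4) = 3 (sole candidate).
(1,4) = 4 (sole candidate).
(2,1) = 2: row 2 has {1}; col 1 has {1,3,4}; box has {1} → only 2 remains.
(2,3) = 3: row 2 has {1,2}; col 3 has {2}; box has {1,2,4} → only 3 remains.
(3,2) = 1 (sole candidate).
(3,3) = 4 (sole candidate).
(3,4) = 2 (sole candidate).
(4,3) = 1 (sole candidate).
(1,2) = 3 (sole candidate).
(2,2) = 4: row 2 has {1,2,3}; col 2 has {1,2,3}; box has {1,2,3} → only 4 remains.

2431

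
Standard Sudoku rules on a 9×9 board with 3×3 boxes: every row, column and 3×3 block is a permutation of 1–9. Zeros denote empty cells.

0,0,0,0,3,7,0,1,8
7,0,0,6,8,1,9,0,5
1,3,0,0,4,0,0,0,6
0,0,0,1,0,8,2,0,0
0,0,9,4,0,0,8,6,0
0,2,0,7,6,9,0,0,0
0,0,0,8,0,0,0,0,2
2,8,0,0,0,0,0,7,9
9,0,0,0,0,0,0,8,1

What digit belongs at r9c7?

r1c7 = 4: row 1 has {1,3,7,8}; col 7 has {2,8,9}; box has {1,5,6,8,9} → only 4 remains.
r2c2 = 4: row 2 has {1,5,6,7,8,9}; col 2 has {2,3,8}; box has {1,3,7} → only 4 remains.
r2c3 = 2: row 2 has {1,4,5,6,7,8,9}; col 3 has {9}; box has {1,3,4,7} → only 2 remains.
r2c8 = 3: row 2 has {1,2,4,5,6,7,8,9}; col 8 has {1,6,7,8}; box has {1,4,5,6,8,9} → only 3 remains.
r3c7 = 7: row 3 has {1,3,4,6}; col 7 has {2,4,8,9}; box has {1,3,4,5,6,8,9} → only 7 remains.
r3c8 = 2: row 3 has {1,3,4,6,7}; col 8 has {1,3,6,7,8}; box has {1,3,4,5,6,7,8,9} → only 2 remains.
r4c5 = 5: row 4 has {1,2,8}; col 5 has {3,4,6,8}; box has {1,4,6,7,8,9} → only 5 remains.
r5c5 = 2: row 5 has {4,6,8,9}; col 5 has {3,4,5,6,8}; box has {1,4,5,6,7,8,9} → only 2 remains.
r5c6 = 3: row 5 has {2,4,6,8,9}; col 6 has {1,7,8,9}; box has {1,2,4,5,6,7,8,9} → only 3 remains.
r5c9 = 7: row 5 has {2,3,4,6,8,9}; col 9 has {1,2,5,6,8,9}; box has {2,6,8} → only 7 remains.
r8c5 = 1: row 8 has {2,7,8,9}; col 5 has {2,3,4,5,6,8}; box has {8} → only 1 remains.
r9c5 = 7: row 9 has {1,8,9}; col 5 has {1,2,3,4,5,6,8}; box has {1,8} → only 7 remains.
r3c6 = 5: row 3 has {1,2,3,4,6,7}; col 6 has {1,3,7,8,9}; box has {1,3,4,6,7,8} → only 5 remains.
r5c1 = 5: row 5 has {2,3,4,6,7,8,9}; col 1 has {1,2,7,9}; box has {2,9} → only 5 remains.
r5c2 = 1: row 5 has {2,3,4,5,6,7,8,9}; col 2 has {2,3,4,8}; box has {2,5,9} → only 1 remains.
r7c5 = 9: row 7 has {2,8}; col 5 has {1,2,3,4,5,6,7,8}; box has {1,7,8} → only 9 remains.
r1c1 = 6: row 1 has {1,3,4,7,8}; col 1 has {1,2,5,7,9}; box has {1,2,3,4,7} → only 6 remains.
r1c3 = 5: row 1 has {1,3,4,6,7,8}; col 3 has {2,9}; box has {1,2,3,4,6,7} → only 5 remains.
r3c3 = 8: row 3 has {1,2,3,4,5,6,7}; col 3 has {2,5,9}; box has {1,2,3,4,5,6,7} → only 8 remains.
r3c4 = 9: row 3 has {1,2,3,4,5,6,7,8}; col 4 has {1,4,6,7,8}; box has {1,3,4,5,6,7,8} → only 9 remains.
r1c2 = 9: row 1 has {1,3,4,5,6,7,8}; col 2 has {1,2,3,4,8}; box has {1,2,3,4,5,6,7,8} → only 9 remains.
r1c4 = 2: row 1 has {1,3,4,5,6,7,8,9}; col 4 has {1,4,6,7,8,9}; box has {1,3,4,5,6,7,8,9} → only 2 remains.
r4c8 = 9: in row 4, 9 can only go here (every other open cell in that row sees a 9).
r6c7 = 1: in row 6, 1 can only go here (every other open cell in that row sees a 1).
r6c1 = 8: in row 6, 8 can only go here (every other open cell in that row sees an 8).
r6c8 = 5: in row 6, 5 can only go here (every other open cell in that row sees a 5).
r7c8 = 4: row 7 has {2,8,9}; col 8 has {1,2,3,5,6,7,8,9}; box has {1,2,7,8,9} → only 4 remains.
r7c1 = 3: row 7 has {2,4,8,9}; col 1 has {1,2,5,6,7,8,9}; box has {2,8,9} → only 3 remains.
r7c6 = 6: row 7 has {2,3,4,8,9}; col 6 has {1,3,5,7,8,9}; box has {1,7,8,9} → only 6 remains.
r7c7 = 5: row 7 has {2,3,4,6,8,9}; col 7 has {1,2,4,7,8,9}; box has {1,2,4,7,8,9} → only 5 remains.
r8c6 = 4: row 8 has {1,2,7,8,9}; col 6 has {1,3,5,6,7,8,9}; box has {1,6,7,8,9} → only 4 remains.
r9c6 = 2: row 9 has {1,7,8,9}; col 6 has {1,3,4,5,6,7,8,9}; box has {1,4,6,7,8,9} → only 2 remains.
r4c1 = 4: row 4 has {1,2,5,8,9}; col 1 has {1,2,3,5,6,7,8,9}; box has {1,2,5,8,9} → only 4 remains.
r4c9 = 3: row 4 has {1,2,4,5,8,9}; col 9 has {1,2,5,6,7,8,9}; box has {1,2,5,6,7,8,9} → only 3 remains.
r6c3 = 3: row 6 has {1,2,5,6,7,8,9}; col 3 has {2,5,8,9}; box has {1,2,4,5,8,9} → only 3 remains.
r6c9 = 4: row 6 has {1,2,3,5,6,7,8,9}; col 9 has {1,2,3,5,6,7,8,9}; box has {1,2,3,5,6,7,8,9} → only 4 remains.
r7c2 = 7: row 7 has {2,3,4,5,6,8,9}; col 2 has {1,2,3,4,8,9}; box has {2,3,8,9} → only 7 remains.
r7c3 = 1: row 7 has {2,3,4,5,6,7,8,9}; col 3 has {2,3,5,8,9}; box has {2,3,7,8,9} → only 1 remains.
r8c3 = 6: row 8 has {1,2,4,7,8,9}; col 3 has {1,2,3,5,8,9}; box has {1,2,3,7,8,9} → only 6 remains.
r8c7 = 3: row 8 has {1,2,4,6,7,8,9}; col 7 has {1,2,4,5,7,8,9}; box has {1,2,4,5,7,8,9} → only 3 remains.
r9c2 = 5: row 9 has {1,2,7,8,9}; col 2 has {1,2,3,4,7,8,9}; box has {1,2,3,6,7,8,9} → only 5 remains.
r9c3 = 4: row 9 has {1,2,5,7,8,9}; col 3 has {1,2,3,5,6,8,9}; box has {1,2,3,5,6,7,8,9} → only 4 remains.
r9c4 = 3: row 9 has {1,2,4,5,7,8,9}; col 4 has {1,2,4,6,7,8,9}; box has {1,2,4,6,7,8,9} → only 3 remains.
r9c7 = 6: row 9 has {1,2,3,4,5,7,8,9}; col 7 has {1,2,3,4,5,7,8,9}; box has {1,2,3,4,5,7,8,9} → only 6 remains.

6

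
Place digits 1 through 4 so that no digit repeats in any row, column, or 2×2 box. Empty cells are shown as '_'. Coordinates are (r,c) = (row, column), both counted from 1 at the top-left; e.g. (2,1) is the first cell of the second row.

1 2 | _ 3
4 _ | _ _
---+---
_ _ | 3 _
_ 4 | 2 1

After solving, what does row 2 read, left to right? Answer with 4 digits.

4312

(1,3) = 4 (sole candidate).
(2,2) = 3: row 2 has {4}; col 2 has {2,4}; box has {1,2,4} → only 3 remains.
(2,3) = 1: row 2 has {3,4}; col 3 has {2,3,4}; box has {3,4} → only 1 remains.
(2,4) = 2: row 2 has {1,3,4}; col 4 has {1,3}; box has {1,3,4} → only 2 remains.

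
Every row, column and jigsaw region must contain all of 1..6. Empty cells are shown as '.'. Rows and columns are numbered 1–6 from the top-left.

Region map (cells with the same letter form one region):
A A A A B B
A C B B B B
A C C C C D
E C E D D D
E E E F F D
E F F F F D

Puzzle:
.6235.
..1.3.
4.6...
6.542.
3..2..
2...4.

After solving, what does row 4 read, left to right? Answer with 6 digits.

635421

row 1, column 1 = 1: row 1 has {2,3,5,6}; col 1 has {2,3,4,6}; region has {2,3,4,6} → only 1 remains.
row 1, column 6 = 4: row 1 has {1,2,3,5,6}; col 6 has {}; region has {1,3,5} → only 4 remains.
row 2, column 1 = 5: row 2 has {1,3}; col 1 has {1,2,3,4,6}; region has {1,2,3,4,6} → only 5 remains.
row 2, column 4 = 6: row 2 has {1,3,5}; col 4 has {2,3,4}; region has {1,3,4,5} → only 6 remains.
row 2, column 6 = 2: row 2 has {1,3,5,6}; col 6 has {4}; region has {1,3,4,5,6} → only 2 remains.
row 3, column 5 = 1: row 3 has {4,6}; col 5 has {2,3,4,5}; region has {6} → only 1 remains.
row 4, column 2 = 3: row 4 has {2,4,5,6}; col 2 has {6}; region has {1,6} → only 3 remains.
row 4, column 6 = 1: row 4 has {2,3,4,5,6}; col 6 has {2,4}; region has {2,4} → only 1 remains.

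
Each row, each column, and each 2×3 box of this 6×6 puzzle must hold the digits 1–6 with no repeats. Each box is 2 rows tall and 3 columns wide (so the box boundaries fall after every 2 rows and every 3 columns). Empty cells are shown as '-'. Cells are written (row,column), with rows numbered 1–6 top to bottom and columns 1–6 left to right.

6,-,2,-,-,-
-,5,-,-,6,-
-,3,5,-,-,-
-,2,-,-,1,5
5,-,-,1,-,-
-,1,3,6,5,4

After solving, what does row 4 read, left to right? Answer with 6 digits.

426315

(1,2) = 4: row 1 has {2,6}; col 2 has {1,2,3,5}; box has {2,5,6} → only 4 remains.
(1,5) = 3: row 1 has {2,4,6}; col 5 has {1,5,6}; box has {6} → only 3 remains.
(1,6) = 1: row 1 has {2,3,4,6}; col 6 has {4,5}; box has {3,6} → only 1 remains.
(2,3) = 1: row 2 has {5,6}; col 3 has {2,3,5}; box has {2,4,5,6} → only 1 remains.
(2,6) = 2: row 2 has {1,5,6}; col 6 has {1,4,5}; box has {1,3,6} → only 2 remains.
(3,6) = 6: row 3 has {3,5}; col 6 has {1,2,4,5}; box has {1,5} → only 6 remains.
(4,1) = 4: row 4 has {1,2,5}; col 1 has {5,6}; box has {2,3,5} → only 4 remains.
(4,3) = 6: row 4 has {1,2,4,5}; col 3 has {1,2,3,5}; box has {2,3,4,5} → only 6 remains.
(4,4) = 3: row 4 has {1,2,4,5,6}; col 4 has {1,6}; box has {1,5,6} → only 3 remains.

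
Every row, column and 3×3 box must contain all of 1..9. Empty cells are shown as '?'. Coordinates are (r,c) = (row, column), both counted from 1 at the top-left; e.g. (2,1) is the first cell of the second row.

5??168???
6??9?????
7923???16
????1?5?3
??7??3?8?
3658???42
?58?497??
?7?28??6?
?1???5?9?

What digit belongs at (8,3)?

3

(3,5) = 5: row 3 has {1,2,3,6,7,9}; col 5 has {1,4,6,8}; box has {1,3,6,8,9} → only 5 remains.
(3,6) = 4: row 3 has {1,2,3,5,6,7,9}; col 6 has {3,5,8,9}; box has {1,3,5,6,8,9} → only 4 remains.
(3,7) = 8: row 3 has {1,2,3,4,5,6,7,9}; col 7 has {5,7}; box has {1,6} → only 8 remains.
(4,8) = 7: row 4 has {1,3,5}; col 8 has {1,4,6,8,9}; box has {2,3,4,5,8} → only 7 remains.
(6,6) = 7: row 6 has {2,3,4,5,6,8}; col 6 has {3,4,5,8,9}; box has {1,3,8} → only 7 remains.
(7,1) = 2: row 7 has {4,5,7,8,9}; col 1 has {3,5,6,7}; box has {1,5,7,8} → only 2 remains.
(7,4) = 6: row 7 has {2,4,5,7,8,9}; col 4 has {1,2,3,8,9}; box has {2,4,5,8,9} → only 6 remains.
(7,8) = 3: row 7 has {2,4,5,6,7,8,9}; col 8 has {1,4,6,7,8,9}; box has {6,7,9} → only 3 remains.
(7,9) = 1: row 7 has {2,3,4,5,6,7,8,9}; col 9 has {2,3,6}; box has {3,6,7,9} → only 1 remains.
(8,6) = 1: row 8 has {2,6,7,8}; col 6 has {3,4,5,7,8,9}; box has {2,4,5,6,8,9} → only 1 remains.
(8,7) = 4: row 8 has {1,2,6,7,8}; col 7 has {5,7,8}; box has {1,3,6,7,9} → only 4 remains.
(8,9) = 5: row 8 has {1,2,4,6,7,8}; col 9 has {1,2,3,6}; box has {1,3,4,6,7,9} → only 5 remains.
(9,1) = 4: row 9 has {1,5,9}; col 1 has {2,3,5,6,7}; box has {1,2,5,7,8} → only 4 remains.
(9,4) = 7: row 9 has {1,4,5,9}; col 4 has {1,2,3,6,8,9}; box has {1,2,4,5,6,8,9} → only 7 remains.
(9,5) = 3: row 9 has {1,4,5,7,9}; col 5 has {1,4,5,6,8}; box has {1,2,4,5,6,7,8,9} → only 3 remains.
(9,7) = 2: row 9 has {1,3,4,5,7,9}; col 7 has {4,5,7,8}; box has {1,3,4,5,6,7,9} → only 2 remains.
(9,9) = 8: row 9 has {1,2,3,4,5,7,9}; col 9 has {1,2,3,5,6}; box has {1,2,3,4,5,6,7,9} → only 8 remains.
(1,8) = 2: row 1 has {1,5,6,8}; col 8 has {1,3,4,6,7,8,9}; box has {1,6,8} → only 2 remains.
(2,6) = 2: row 2 has {6,9}; col 6 has {1,3,4,5,7,8,9}; box has {1,3,4,5,6,8,9} → only 2 remains.
(2,7) = 3: row 2 has {2,6,9}; col 7 has {2,4,5,7,8}; box has {1,2,6,8} → only 3 remains.
(2,8) = 5: row 2 has {2,3,6,9}; col 8 has {1,2,3,4,6,7,8,9}; box has {1,2,3,6,8} → only 5 remains.
(4,4) = 4: row 4 has {1,3,5,7}; col 4 has {1,2,3,6,7,8,9}; box has {1,3,7,8} → only 4 remains.
(4,6) = 6: row 4 has {1,3,4,5,7}; col 6 has {1,2,3,4,5,7,8,9}; box has {1,3,4,7,8} → only 6 remains.
(5,4) = 5: row 5 has {3,7,8}; col 4 has {1,2,3,4,6,7,8,9}; box has {1,3,4,6,7,8} → only 5 remains.
(5,9) = 9: row 5 has {3,5,7,8}; col 9 has {1,2,3,5,6,8}; box has {2,3,4,5,7,8} → only 9 remains.
(6,5) = 9: row 6 has {2,3,4,5,6,7,8}; col 5 has {1,3,4,5,6,8}; box has {1,3,4,5,6,7,8} → only 9 remains.
(6,7) = 1: row 6 has {2,3,4,5,6,7,8,9}; col 7 has {2,3,4,5,7,8}; box has {2,3,4,5,7,8,9} → only 1 remains.
(8,1) = 9: row 8 has {1,2,4,5,6,7,8}; col 1 has {2,3,4,5,6,7}; box has {1,2,4,5,7,8} → only 9 remains.
(8,3) = 3: row 8 has {1,2,4,5,6,7,8,9}; col 3 has {2,5,7,8}; box has {1,2,4,5,7,8,9} → only 3 remains.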